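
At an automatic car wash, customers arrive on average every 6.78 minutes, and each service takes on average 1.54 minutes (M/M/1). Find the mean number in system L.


λ = 60/6.78 = 8.8496 /hr
μ = 60/1.54 = 38.9610 /hr
ρ = λ/μ = 8.8496/38.9610 = 0.2271
L = ρ/(1−ρ) = 0.2271/0.7729 = 0.2939

Final: 0.2939


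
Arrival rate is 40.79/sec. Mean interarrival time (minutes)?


Mean interarrival time = 1/λ = 1/40.79 second = 0.02452 second
In minutes: 0.02452 × 0.0166667 = 0.0004086 min

Final: 0.0004086 min


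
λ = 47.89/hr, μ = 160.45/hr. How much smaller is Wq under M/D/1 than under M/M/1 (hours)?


ρ = 47.89/160.45 = 0.2985
Wq(M/M/1) = ρ/(μ−λ) = 0.2985/112.56 = 0.002652 hr
Wq(M/D/1) = ρ/(2(μ−λ)) = 0.001326 hr
Savings = 0.002652 − 0.001326 = 0.001326 hr

Final: 0.001326 hr


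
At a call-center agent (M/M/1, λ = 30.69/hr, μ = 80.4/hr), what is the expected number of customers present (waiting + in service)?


ρ = λ/μ = 30.69/80.4 = 0.3817
L = ρ/(1−ρ) = 0.3817/(1 − 0.3817) = 0.3817/0.6183 = 0.6174

Final: 0.6174


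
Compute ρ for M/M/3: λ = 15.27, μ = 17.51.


ρ = λ/(cμ) = 15.27/(3·17.51) = 15.27/52.53 = 0.2907

Final: 0.2907


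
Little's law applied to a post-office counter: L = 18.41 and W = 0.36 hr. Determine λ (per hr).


λ = L/W = 18.41/0.36 = 51.1389 /hr

Final: 51.1389 /hr


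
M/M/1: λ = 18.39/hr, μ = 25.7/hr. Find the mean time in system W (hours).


W = 1/(μ−λ) = 1/(25.7 − 18.39) = 1/7.31 = 0.1368 hr

Final: 0.1368 hr


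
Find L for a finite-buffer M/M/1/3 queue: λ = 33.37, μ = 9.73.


ρ = 33.37/9.73 = 3.4296
L = ρ[1 − (K+1)ρ^K + Kρ^(K+1)] / [(1−ρ)(1−ρ^(K+1))]
Numerator: 3.4296·(1 − 4·40.339462 + 3·138.348185) = 873.473323
Denominator: (-2.4296)·(-137.348185) = 333.701037
L = 873.473323/333.701037 = 2.6175

Final: 2.6175


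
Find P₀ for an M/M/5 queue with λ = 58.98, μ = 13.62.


a = λ/μ = 58.98/13.62 = 4.3304; ρ = a/c = 0.8661
Σ_{k=0}^{4} a^k/k! (terms k=0..4) = 1.00000 + 4.33040 + 9.37617 + 13.53417 + 14.65208 = 42.89282
Tail: a^5/(5!(1−ρ)) = 1522.78399/(120·0.1339) = 94.75657
P₀ = 1/(42.89282 + 94.75657) = 1/137.64939 = 0.007265

Final: 0.007265


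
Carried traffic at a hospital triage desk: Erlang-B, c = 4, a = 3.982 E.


B(4,3.982) = 0.308939 (Erlang-B)
Carried load = a(1 − B) = 3.982·(1 − 0.308939) = 3.982·0.691061 = 2.7518 E

Final: 2.7518 Erlangs


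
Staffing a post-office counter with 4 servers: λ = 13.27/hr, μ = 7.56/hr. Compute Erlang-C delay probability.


a = λ/μ = 1.7553; ρ = a/4 = 0.4388
P₀ = 0.169434 (from M/M/c formula)
C(c,a) = [a^c/(c!(1−ρ))]·P₀ = [9.49285/(24·0.5612)]·0.169434
= 0.70483·0.169434 = 0.119422

Final: 0.119422


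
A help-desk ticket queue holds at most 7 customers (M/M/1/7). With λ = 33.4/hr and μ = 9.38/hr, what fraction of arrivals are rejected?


ρ = λ/μ = 33.4/9.38 = 3.5608
P_K = (1−ρ)ρ^K/(1−ρ^(K+1)) = (-2.5608·7257.806729)/(1 − 25843.362980)
= -18585.556251/-25842.362980 = 0.719190

Final: 0.719190


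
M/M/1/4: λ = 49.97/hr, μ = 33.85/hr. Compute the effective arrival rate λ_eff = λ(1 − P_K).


ρ = 1.4762; P_K = (1−ρ)ρ^4/(1−ρ^5) = 0.376265
λ_eff = λ(1 − P_K) = 49.97·(1 − 0.376265) = 49.97·0.623735 = 31.1681 /hr

Final: 31.1681 /hr


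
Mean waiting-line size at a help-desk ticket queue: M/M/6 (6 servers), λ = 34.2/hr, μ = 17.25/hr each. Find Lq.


a = λ/μ = 1.9826; ρ = a/6 = 0.3304
P₀ = 0.137516
Lq = P₀·a^c·ρ / (c!·(1−ρ)²) = 0.137516·60.73262·0.3304/(720·0.44832)
= 0.008550

Final: 0.008550


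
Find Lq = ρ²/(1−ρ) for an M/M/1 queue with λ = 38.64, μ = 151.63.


ρ = 38.64/151.63 = 0.2548
Lq = ρ²/(1−ρ) = 0.06494/0.7452 = 0.08715

Final: 0.08715


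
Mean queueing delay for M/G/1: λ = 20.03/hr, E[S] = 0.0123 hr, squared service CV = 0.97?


ρ = λ·E[S] = 20.03·0.0123 = 0.2464
E[S²] = E[S]²(1+C_s²) = 0.0123²·(1+0.97) = 0.0002980
Wq = λ·E[S²]/(2(1−ρ)) = 20.03·0.0002980/(2·0.7536) = 0.003961 hr

Final: 0.003961 hr


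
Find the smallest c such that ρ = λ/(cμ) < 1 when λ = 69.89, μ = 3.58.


Stability requires cμ > λ ⇔ c > λ/μ.
λ/μ = 69.89/3.58 = 19.5223
Minimum integer c = ⌊19.5223⌋ + 1 = 20
Check: 20·3.58 = 71.60 > 69.89, while 19·3.58 = 68.02 ≤ 69.89

Final: 20 servers


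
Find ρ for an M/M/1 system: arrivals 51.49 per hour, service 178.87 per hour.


ρ = λ/μ = 51.49/178.87 = 0.2879

Final: 0.2879


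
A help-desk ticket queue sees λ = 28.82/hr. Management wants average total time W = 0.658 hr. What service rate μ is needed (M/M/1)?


W = 1/(μ−λ) ⇒ μ − λ = 1/W = 1/0.658 = 1.5198
μ = λ + 1/W = 28.82 + 1.5198 = 30.3398 per hr

Final: 30.3398 /hr


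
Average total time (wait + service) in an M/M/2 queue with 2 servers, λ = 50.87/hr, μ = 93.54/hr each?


a = 0.5438; ρ = 0.2719; P₀ = 0.572431
Lq = P₀·a^c·ρ/(c!(1−ρ)²) = 0.04342
Wq = Lq/λ = 0.04342/50.87 = 0.0008536 hr
W = Wq + 1/μ = 0.0008536 + 0.01069 = 0.01154 hr

Final: 0.01154 hr


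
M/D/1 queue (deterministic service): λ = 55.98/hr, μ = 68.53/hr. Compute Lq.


ρ = 55.98/68.53 = 0.8169
M/D/1: Lq = ρ²/(2(1−ρ)) = 0.6673/(2·0.1831) = 1.82184

Final: 1.82184


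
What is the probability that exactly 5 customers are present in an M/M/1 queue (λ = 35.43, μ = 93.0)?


ρ = 35.43/93.0 = 0.3810
P_n = (1−ρ)·ρ^n = (1 − 0.3810)·0.3810^5 = 0.6190·0.008025 = 0.004968

Final: 0.004968


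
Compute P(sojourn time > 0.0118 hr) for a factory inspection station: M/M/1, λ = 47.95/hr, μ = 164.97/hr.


W ~ Exponential(μ−λ) for M/M/1.
μ − λ = 164.97 − 47.95 = 117.0200
P(W > t) = e^{−(μ−λ)t} = e^{−1.3808} = 0.251368

Final: 0.251368


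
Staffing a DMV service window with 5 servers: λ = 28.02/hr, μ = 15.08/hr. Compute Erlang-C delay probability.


a = λ/μ = 1.8581; ρ = a/5 = 0.3716
P₀ = 0.155186 (from M/M/c formula)
C(c,a) = [a^c/(c!(1−ρ))]·P₀ = [22.14797/(120·0.6284)]·0.155186
= 0.29372·0.155186 = 0.045581

Final: 0.045581


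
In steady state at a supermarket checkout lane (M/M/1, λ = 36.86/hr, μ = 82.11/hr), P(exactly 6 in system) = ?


ρ = 36.86/82.11 = 0.4489
P_n = (1−ρ)·ρ^n = (1 − 0.4489)·0.4489^6 = 0.5511·0.008184 = 0.004510

Final: 0.004510


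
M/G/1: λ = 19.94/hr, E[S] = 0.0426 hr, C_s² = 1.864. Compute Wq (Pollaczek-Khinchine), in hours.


ρ = λ·E[S] = 19.94·0.0426 = 0.8494
E[S²] = E[S]²(1+C_s²) = 0.0426²·(1+1.864) = 0.005197
Wq = λ·E[S²]/(2(1−ρ)) = 19.94·0.005197/(2·0.1506) = 0.34418 hr

Final: 0.34418 hr


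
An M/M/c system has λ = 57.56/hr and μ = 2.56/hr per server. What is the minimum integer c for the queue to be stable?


Stability requires cμ > λ ⇔ c > λ/μ.
λ/μ = 57.56/2.56 = 22.4844
Minimum integer c = ⌊22.4844⌋ + 1 = 23
Check: 23·2.56 = 58.88 > 57.56, while 22·2.56 = 56.32 ≤ 57.56

Final: 23 servers


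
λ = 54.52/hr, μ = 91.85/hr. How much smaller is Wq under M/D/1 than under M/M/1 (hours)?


ρ = 54.52/91.85 = 0.5936
Wq(M/M/1) = ρ/(μ−λ) = 0.5936/37.33 = 0.01590 hr
Wq(M/D/1) = ρ/(2(μ−λ)) = 0.007950 hr
Savings = 0.01590 − 0.007950 = 0.007950 hr

Final: 0.007950 hr


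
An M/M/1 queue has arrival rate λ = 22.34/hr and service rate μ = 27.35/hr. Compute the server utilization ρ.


ρ = λ/μ = 22.34/27.35 = 0.8168

Final: 0.8168


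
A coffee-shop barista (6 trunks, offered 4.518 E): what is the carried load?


B(6,4.518) = 0.155520 (Erlang-B)
Carried load = a(1 − B) = 4.518·(1 − 0.155520) = 4.518·0.844480 = 3.8154 E

Final: 3.8154 Erlangs


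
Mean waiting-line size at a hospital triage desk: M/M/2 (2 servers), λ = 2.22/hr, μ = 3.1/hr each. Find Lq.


a = λ/μ = 0.7161; ρ = a/2 = 0.3581
P₀ = 0.472684
Lq = P₀·a^c·ρ / (c!·(1−ρ)²) = 0.472684·0.51284·0.3581/(2·0.41208)
= 0.10532

Final: 0.10532


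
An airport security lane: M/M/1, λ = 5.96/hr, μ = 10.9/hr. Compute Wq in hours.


ρ = 5.96/10.9 = 0.5468
Wq = ρ/(μ−λ) = 0.5468/(10.9 − 5.96) = 0.5468/4.94 = 0.1107 hr

Final: 0.1107 hr


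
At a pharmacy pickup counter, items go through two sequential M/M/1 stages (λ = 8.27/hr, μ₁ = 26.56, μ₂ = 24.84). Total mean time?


Each node sees arrival rate λ = 8.27/hr (tandem ⇒ throughput preserved).
W₁ = 1/(μ₁−λ) = 1/(26.56−8.27) = 0.05467 hr
W₂ = 1/(μ₂−λ) = 1/(24.84−8.27) = 0.06035 hr
W_total = W₁ + W₂ = 0.05467 + 0.06035 = 0.11502 hr

Final: 0.11502 hr


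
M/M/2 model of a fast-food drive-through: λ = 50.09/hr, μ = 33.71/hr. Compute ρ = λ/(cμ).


ρ = λ/(cμ) = 50.09/(2·33.71) = 50.09/67.42 = 0.7430

Final: 0.7430


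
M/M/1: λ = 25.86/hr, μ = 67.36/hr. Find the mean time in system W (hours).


W = 1/(μ−λ) = 1/(67.36 − 25.86) = 1/41.50 = 0.02410 hr

Final: 0.02410 hr


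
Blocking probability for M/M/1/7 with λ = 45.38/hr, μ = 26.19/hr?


ρ = λ/μ = 45.38/26.19 = 1.7327
P_K = (1−ρ)ρ^K/(1−ρ^(K+1)) = (-0.7327·46.892453)/(1 − 81.251604)
= -34.359151/-80.251604 = 0.428143

Final: 0.428143


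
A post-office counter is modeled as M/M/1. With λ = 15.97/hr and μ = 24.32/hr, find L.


ρ = λ/μ = 15.97/24.32 = 0.6567
L = ρ/(1−ρ) = 0.6567/(1 − 0.6567) = 0.6567/0.3433 = 1.9126

Final: 1.9126


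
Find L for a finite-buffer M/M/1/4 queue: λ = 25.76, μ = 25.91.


ρ = 25.76/25.91 = 0.9942
L = ρ[1 − (K+1)ρ^K + Kρ^(K+1)] / [(1−ρ)(1−ρ^(K+1))]
Numerator: 0.9942·(1 − 5·0.977043 + 4·0.971387) = 0.0003294
Denominator: (0.005789)·(0.028613) = 0.0001656
L = 0.0003294/0.0001656 = 1.9884

Final: 1.9884


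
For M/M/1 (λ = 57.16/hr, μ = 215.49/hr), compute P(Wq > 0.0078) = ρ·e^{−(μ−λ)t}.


ρ = 57.16/215.49 = 0.2653
P(Wq > t) = ρ·e^{−(μ−λ)t} = 0.2653·e^{−1.2350}
= 0.2653·0.290842 = 0.077148

Final: 0.077148


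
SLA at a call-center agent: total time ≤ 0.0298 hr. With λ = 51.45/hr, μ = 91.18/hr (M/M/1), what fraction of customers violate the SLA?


W ~ Exponential(μ−λ) for M/M/1.
μ − λ = 91.18 − 51.45 = 39.7300
P(W > t) = e^{−(μ−λ)t} = e^{−1.1840} = 0.306066

Final: 0.306066


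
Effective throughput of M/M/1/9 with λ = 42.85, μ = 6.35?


ρ = 6.7480; P_K = (1−ρ)ρ^9/(1−ρ^10) = 0.851809
λ_eff = λ(1 − P_K) = 42.85·(1 − 0.851809) = 42.85·0.148191 = 6.3500 /hr

Final: 6.3500 /hr


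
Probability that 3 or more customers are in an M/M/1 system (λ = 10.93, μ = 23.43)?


ρ = 10.93/23.43 = 0.4665
P(N ≥ n) = ρ^n = 0.4665^3 = 0.101518

Final: 0.101518


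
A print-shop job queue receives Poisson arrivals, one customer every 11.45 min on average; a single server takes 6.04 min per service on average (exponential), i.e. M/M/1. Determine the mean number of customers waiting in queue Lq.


λ = 60/11.45 = 5.2402 /hr
μ = 60/6.04 = 9.9338 /hr
ρ = λ/μ = 5.2402/9.9338 = 0.5275
Lq = ρ²/(1−ρ) = 0.2783/0.4725 = 0.5889

Final: 0.5889


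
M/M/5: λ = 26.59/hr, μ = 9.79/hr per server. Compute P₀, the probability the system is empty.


a = λ/μ = 26.59/9.79 = 2.7160; ρ = a/c = 0.5432
Σ_{k=0}^{4} a^k/k! (terms k=0..4) = 1.00000 + 2.71604 + 3.68843 + 3.33930 + 2.26742 = 13.01118
Tail: a^5/(5!(1−ρ)) = 147.80129/(120·0.4568) = 2.69636
P₀ = 1/(13.01118 + 2.69636) = 1/15.70754 = 0.063664

Final: 0.063664


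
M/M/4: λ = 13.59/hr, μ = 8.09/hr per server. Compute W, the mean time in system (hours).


a = 1.6799; ρ = 0.4200; P₀ = 0.183389
Lq = P₀·a^c·ρ/(c!(1−ρ)²) = 0.07595
Wq = Lq/λ = 0.07595/13.59 = 0.005589 hr
W = Wq + 1/μ = 0.005589 + 0.12361 = 0.12920 hr

Final: 0.12920 hr


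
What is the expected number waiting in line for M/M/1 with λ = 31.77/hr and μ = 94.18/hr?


ρ = 31.77/94.18 = 0.3373
Lq = ρ²/(1−ρ) = 0.1138/0.6627 = 0.1717

Final: 0.1717


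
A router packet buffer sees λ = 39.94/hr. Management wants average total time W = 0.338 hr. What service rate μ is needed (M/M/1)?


W = 1/(μ−λ) ⇒ μ − λ = 1/W = 1/0.338 = 2.9586
μ = λ + 1/W = 39.94 + 2.9586 = 42.8986 per hr

Final: 42.8986 /hr


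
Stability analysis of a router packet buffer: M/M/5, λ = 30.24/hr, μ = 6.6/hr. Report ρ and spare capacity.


Total capacity cμ = 5·6.6 = 33.00/hr
ρ = λ/(cμ) = 30.24/33.00 = 0.9164
Stable ⇔ ρ < 1: YES
Spare capacity = cμ − λ = 33.00 − 30.24 = 2.76/hr

Final: ρ = 0.9164; stable; margin = 2.76/hr


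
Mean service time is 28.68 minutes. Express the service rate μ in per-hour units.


μ = 1/(service time) in consistent units.
1 hour = 60 min, so μ = 60/28.68 = 2.0921 per hour

Final: 2.0921 /hr


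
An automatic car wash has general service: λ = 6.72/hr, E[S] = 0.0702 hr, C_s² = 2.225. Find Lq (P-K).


ρ = λ·E[S] = 6.72·0.0702 = 0.4717
Lq = ρ²(1+C_s²)/(2(1−ρ)) = 0.2225·(1+2.225)/(2·0.5283)
= 0.2225·3.2250/1.0565 = 0.67931

Final: 0.67931


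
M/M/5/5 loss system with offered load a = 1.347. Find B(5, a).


B(c,a) = (a^c/c!) / Σ_{k=0}^{c} a^k/k!
a^5/5! = 0.036954
Σ terms (k=0..5): 1.00000 + 1.34700 + 0.90720 + 0.40733 + 0.13717 + 0.03695 = 3.835663
B = 0.036954/3.835663 = 0.009634

Final: 0.009634


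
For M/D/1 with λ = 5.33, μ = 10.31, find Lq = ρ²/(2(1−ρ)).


ρ = 5.33/10.31 = 0.5170
M/D/1: Lq = ρ²/(2(1−ρ)) = 0.2673/(2·0.4830) = 0.27665

Final: 0.27665


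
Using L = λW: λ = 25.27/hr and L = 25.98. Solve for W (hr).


W = L/λ = 25.98/25.27 = 1.0281 hr

Final: 1.0281 hr


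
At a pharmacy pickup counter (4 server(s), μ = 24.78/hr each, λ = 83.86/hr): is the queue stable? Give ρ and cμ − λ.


Total capacity cμ = 4·24.78 = 99.12/hr
ρ = λ/(cμ) = 83.86/99.12 = 0.8460
Stable ⇔ ρ < 1: YES
Spare capacity = cμ − λ = 99.12 − 83.86 = 15.26/hr

Final: ρ = 0.8460; stable; margin = 15.26/hr


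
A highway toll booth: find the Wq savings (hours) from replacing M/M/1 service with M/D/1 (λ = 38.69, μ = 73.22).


ρ = 38.69/73.22 = 0.5284
Wq(M/M/1) = ρ/(μ−λ) = 0.5284/34.53 = 0.01530 hr
Wq(M/D/1) = ρ/(2(μ−λ)) = 0.007651 hr
Savings = 0.01530 − 0.007651 = 0.007651 hr

Final: 0.007651 hr


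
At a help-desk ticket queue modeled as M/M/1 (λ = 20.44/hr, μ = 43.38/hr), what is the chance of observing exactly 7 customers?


ρ = 20.44/43.38 = 0.4712
P_n = (1−ρ)·ρ^n = (1 − 0.4712)·0.4712^7 = 0.5288·0.005156 = 0.002727

Final: 0.002727


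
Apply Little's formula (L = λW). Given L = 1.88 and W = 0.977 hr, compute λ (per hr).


λ = L/W = 1.88/0.977 = 1.9243 /hr

Final: 1.9243 /hr


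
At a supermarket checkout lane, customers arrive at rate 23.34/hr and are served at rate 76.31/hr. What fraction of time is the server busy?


ρ = λ/μ = 23.34/76.31 = 0.3059

Final: 0.3059


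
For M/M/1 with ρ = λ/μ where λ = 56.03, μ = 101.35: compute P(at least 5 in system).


ρ = 56.03/101.35 = 0.5528
P(N ≥ n) = ρ^n = 0.5528^5 = 0.051640

Final: 0.051640


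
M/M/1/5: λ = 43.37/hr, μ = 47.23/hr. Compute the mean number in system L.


ρ = 43.37/47.23 = 0.9183
L = ρ[1 − (K+1)ρ^K + Kρ^(K+1)] / [(1−ρ)(1−ρ^(K+1))]
Numerator: 0.9183·(1 − 6·0.652916 + 5·0.599555) = 0.073716
Denominator: (0.08173)·(0.400445) = 0.032727
L = 0.073716/0.032727 = 2.2524

Final: 2.2524


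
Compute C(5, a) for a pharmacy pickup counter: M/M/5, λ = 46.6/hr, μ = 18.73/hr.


a = λ/μ = 2.4880; ρ = a/5 = 0.4976
P₀ = 0.081118 (from M/M/c formula)
C(c,a) = [a^c/(c!(1−ρ))]·P₀ = [95.33244/(120·0.5024)]·0.081118
= 1.58128·0.081118 = 0.128271

Final: 0.128271


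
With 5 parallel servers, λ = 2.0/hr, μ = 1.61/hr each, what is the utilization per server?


ρ = λ/(cμ) = 2.0/(5·1.61) = 2.0/8.05 = 0.2484

Final: 0.2484


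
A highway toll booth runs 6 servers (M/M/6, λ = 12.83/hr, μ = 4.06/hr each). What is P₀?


a = λ/μ = 12.83/4.06 = 3.1601; ρ = a/c = 0.5267
Σ_{k=0}^{5} a^k/k! (terms k=0..5) = 1.00000 + 3.16010 + 4.99311 + 5.25957 + 4.15519 + 2.62616 = 21.19414
Tail: a^6/(6!(1−ρ)) = 995.87249/(720·0.4733) = 2.92226
P₀ = 1/(21.19414 + 2.92226) = 1/24.11640 = 0.041466

Final: 0.041466


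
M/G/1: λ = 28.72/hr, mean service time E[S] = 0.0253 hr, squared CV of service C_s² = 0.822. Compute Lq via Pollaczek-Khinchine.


ρ = λ·E[S] = 28.72·0.0253 = 0.7266
Lq = ρ²(1+C_s²)/(2(1−ρ)) = 0.5280·(1+0.822)/(2·0.2734)
= 0.5280·1.8220/0.5468 = 1.75936

Final: 1.75936


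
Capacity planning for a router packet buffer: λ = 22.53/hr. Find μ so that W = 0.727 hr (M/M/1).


W = 1/(μ−λ) ⇒ μ − λ = 1/W = 1/0.727 = 1.3755
μ = λ + 1/W = 22.53 + 1.3755 = 23.9055 per hr

Final: 23.9055 /hr


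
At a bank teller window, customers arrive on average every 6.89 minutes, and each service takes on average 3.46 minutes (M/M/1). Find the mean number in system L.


λ = 60/6.89 = 8.7083 /hr
μ = 60/3.46 = 17.3410 /hr
ρ = λ/μ = 8.7083/17.3410 = 0.5022
L = ρ/(1−ρ) = 0.5022/0.4978 = 1.0087

Final: 1.0087


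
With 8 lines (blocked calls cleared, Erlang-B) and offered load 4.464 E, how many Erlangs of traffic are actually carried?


B(8,4.464) = 0.046847 (Erlang-B)
Carried load = a(1 − B) = 4.464·(1 − 0.046847) = 4.464·0.953153 = 4.2549 E

Final: 4.2549 Erlangs


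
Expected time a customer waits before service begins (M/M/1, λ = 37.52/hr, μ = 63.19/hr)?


ρ = 37.52/63.19 = 0.5938
Wq = ρ/(μ−λ) = 0.5938/(63.19 − 37.52) = 0.5938/25.67 = 0.02313 hr

Final: 0.02313 hr


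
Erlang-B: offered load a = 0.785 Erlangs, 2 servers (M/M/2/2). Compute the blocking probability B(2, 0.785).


B(c,a) = (a^c/c!) / Σ_{k=0}^{c} a^k/k!
a^2/2! = 0.308113
Σ terms (k=0..2): 1.00000 + 0.78500 + 0.30811 = 2.093113
B = 0.308113/2.093113 = 0.147203

Final: 0.147203


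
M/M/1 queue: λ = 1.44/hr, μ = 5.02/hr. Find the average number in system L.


ρ = λ/μ = 1.44/5.02 = 0.2869
L = ρ/(1−ρ) = 0.2869/(1 − 0.2869) = 0.2869/0.7131 = 0.4022

Final: 0.4022


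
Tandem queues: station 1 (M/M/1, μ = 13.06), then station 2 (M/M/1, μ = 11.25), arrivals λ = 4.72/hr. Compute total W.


Each node sees arrival rate λ = 4.72/hr (tandem ⇒ throughput preserved).
W₁ = 1/(μ₁−λ) = 1/(13.06−4.72) = 0.11990 hr
W₂ = 1/(μ₂−λ) = 1/(11.25−4.72) = 0.15314 hr
W_total = W₁ + W₂ = 0.11990 + 0.15314 = 0.27304 hr

Final: 0.27304 hr


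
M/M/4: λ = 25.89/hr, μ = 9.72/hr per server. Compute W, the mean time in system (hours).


a = 2.6636; ρ = 0.6659; P₀ = 0.060105
Lq = P₀·a^c·ρ/(c!(1−ρ)²) = 0.75197
Wq = Lq/λ = 0.75197/25.89 = 0.02904 hr
W = Wq + 1/μ = 0.02904 + 0.10288 = 0.13193 hr

Final: 0.13193 hr


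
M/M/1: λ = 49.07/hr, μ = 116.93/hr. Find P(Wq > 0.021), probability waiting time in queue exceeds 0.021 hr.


ρ = 49.07/116.93 = 0.4197
P(Wq > t) = ρ·e^{−(μ−λ)t} = 0.4197·e^{−1.4251}
= 0.4197·0.240494 = 0.100924

Final: 0.100924


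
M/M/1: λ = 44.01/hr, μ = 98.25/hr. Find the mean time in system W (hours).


W = 1/(μ−λ) = 1/(98.25 − 44.01) = 1/54.24 = 0.01844 hr

Final: 0.01844 hr


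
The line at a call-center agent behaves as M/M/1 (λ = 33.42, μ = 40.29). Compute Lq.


ρ = 33.42/40.29 = 0.8295
Lq = ρ²/(1−ρ) = 0.6880/0.1705 = 4.0351

Final: 4.0351


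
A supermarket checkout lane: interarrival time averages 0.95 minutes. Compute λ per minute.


λ = 1/(interarrival time) in consistent units.
1 minute = 1 min, so λ = 1/0.95 = 1.0526 per minute

Final: 1.0526 /min


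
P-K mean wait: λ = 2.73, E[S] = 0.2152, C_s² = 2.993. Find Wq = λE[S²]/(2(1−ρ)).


ρ = λ·E[S] = 2.73·0.2152 = 0.5875
E[S²] = E[S]²(1+C_s²) = 0.2152²·(1+2.993) = 0.184920
Wq = λ·E[S²]/(2(1−ρ)) = 2.73·0.184920/(2·0.4125) = 0.61191 hr

Final: 0.61191 hr


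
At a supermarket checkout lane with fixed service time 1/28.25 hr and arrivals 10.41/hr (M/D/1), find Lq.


ρ = 10.41/28.25 = 0.3685
M/D/1: Lq = ρ²/(2(1−ρ)) = 0.1358/(2·0.6315) = 0.10751

Final: 0.10751


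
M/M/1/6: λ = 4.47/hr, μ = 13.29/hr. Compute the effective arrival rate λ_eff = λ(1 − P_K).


ρ = 0.3363; P_K = (1−ρ)ρ^6/(1−ρ^7) = 0.0009613
λ_eff = λ(1 − P_K) = 4.47·(1 − 0.0009613) = 4.47·0.999039 = 4.4657 /hr

Final: 4.4657 /hr


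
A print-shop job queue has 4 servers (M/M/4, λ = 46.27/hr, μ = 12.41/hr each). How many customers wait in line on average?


a = λ/μ = 3.7284; ρ = a/4 = 0.9321
P₀ = 0.007198
Lq = P₀·a^c·ρ / (c!·(1−ρ)²) = 0.007198·193.24616·0.9321/(24·0.004609)
= 11.72195

Final: 11.72195


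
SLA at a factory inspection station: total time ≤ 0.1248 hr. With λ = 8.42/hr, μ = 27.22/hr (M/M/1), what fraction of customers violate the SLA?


W ~ Exponential(μ−λ) for M/M/1.
μ − λ = 27.22 − 8.42 = 18.8000
P(W > t) = e^{−(μ−λ)t} = e^{−2.3462} = 0.095728

Final: 0.095728


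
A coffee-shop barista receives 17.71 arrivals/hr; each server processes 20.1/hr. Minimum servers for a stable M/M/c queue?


Stability requires cμ > λ ⇔ c > λ/μ.
λ/μ = 17.71/20.1 = 0.8811
Minimum integer c = ⌊0.8811⌋ + 1 = 1
Check: 1·20.1 = 20.10 > 17.71, while 0·20.1 = 0.00 ≤ 17.71

Final: 1 servers


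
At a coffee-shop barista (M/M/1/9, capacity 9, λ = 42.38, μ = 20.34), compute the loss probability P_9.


ρ = λ/μ = 42.38/20.34 = 2.0836
P_K = (1−ρ)ρ^K/(1−ρ^(K+1)) = (-1.0836·740.099369)/(1 − 1542.055618)
= -801.956249/-1541.055618 = 0.520394

Final: 0.520394


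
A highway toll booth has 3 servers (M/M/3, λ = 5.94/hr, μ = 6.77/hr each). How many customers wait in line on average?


a = λ/μ = 0.8774; ρ = a/3 = 0.2925
P₀ = 0.412980
Lq = P₀·a^c·ρ / (c!·(1−ρ)²) = 0.412980·0.67545·0.2925/(6·0.50060)
= 0.02716

Final: 0.02716


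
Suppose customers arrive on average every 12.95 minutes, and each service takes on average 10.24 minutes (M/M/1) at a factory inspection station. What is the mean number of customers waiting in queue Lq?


λ = 60/12.95 = 4.6332 /hr
μ = 60/10.24 = 5.8594 /hr
ρ = λ/μ = 4.6332/5.8594 = 0.7907
Lq = ρ²/(1−ρ) = 0.6253/0.2093 = 2.9879

Final: 2.9879


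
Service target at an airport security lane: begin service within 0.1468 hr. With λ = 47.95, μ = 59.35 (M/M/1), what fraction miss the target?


ρ = 47.95/59.35 = 0.8079
P(Wq > t) = ρ·e^{−(μ−λ)t} = 0.8079·e^{−1.6735}
= 0.8079·0.187586 = 0.151554

Final: 0.151554


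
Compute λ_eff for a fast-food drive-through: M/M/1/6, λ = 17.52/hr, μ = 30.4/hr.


ρ = 0.5763; P_K = (1−ρ)ρ^6/(1−ρ^7) = 0.015859
λ_eff = λ(1 − P_K) = 17.52·(1 − 0.015859) = 17.52·0.984141 = 17.2422 /hr

Final: 17.2422 /hr


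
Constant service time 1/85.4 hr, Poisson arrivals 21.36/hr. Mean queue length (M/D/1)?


ρ = 21.36/85.4 = 0.2501
M/D/1: Lq = ρ²/(2(1−ρ)) = 0.06256/(2·0.7499) = 0.04171

Final: 0.04171


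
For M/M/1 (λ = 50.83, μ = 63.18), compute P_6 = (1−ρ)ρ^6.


ρ = 50.83/63.18 = 0.8045
P_n = (1−ρ)·ρ^n = (1 − 0.8045)·0.8045^6 = 0.1955·0.271171 = 0.053007

Final: 0.053007


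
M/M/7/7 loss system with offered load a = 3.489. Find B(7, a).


B(c,a) = (a^c/c!) / Σ_{k=0}^{c} a^k/k!
a^7/7! = 1.248752
Σ terms (k=0..7): 1.00000 + 3.48900 + 6.08656 + 7.07867 + 6.17437 + 4.30848 + 2.50538 + 1.24875 = 31.891206
B = 1.248752/31.891206 = 0.039157

Final: 0.039157


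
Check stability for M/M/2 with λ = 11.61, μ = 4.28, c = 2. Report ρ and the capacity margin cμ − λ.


Total capacity cμ = 2·4.28 = 8.56/hr
ρ = λ/(cμ) = 11.61/8.56 = 1.3563
Stable ⇔ ρ < 1: NO
Spare capacity = cμ − λ = 8.56 − 11.61 = -3.05/hr

Final: ρ = 1.3563; unstable; margin = -3.05/hr


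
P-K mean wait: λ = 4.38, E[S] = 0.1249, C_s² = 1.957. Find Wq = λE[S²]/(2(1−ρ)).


ρ = λ·E[S] = 4.38·0.1249 = 0.5471
E[S²] = E[S]²(1+C_s²) = 0.1249²·(1+1.957) = 0.046129
Wq = λ·E[S²]/(2(1−ρ)) = 4.38·0.046129/(2·0.4529) = 0.22304 hr

Final: 0.22304 hr


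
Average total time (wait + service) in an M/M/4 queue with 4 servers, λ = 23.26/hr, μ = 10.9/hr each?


a = 2.1339; ρ = 0.5335; P₀ = 0.112582
Lq = P₀·a^c·ρ/(c!(1−ρ)²) = 0.23844
Wq = Lq/λ = 0.23844/23.26 = 0.01025 hr
W = Wq + 1/μ = 0.01025 + 0.09174 = 0.10199 hr

Final: 0.10199 hr


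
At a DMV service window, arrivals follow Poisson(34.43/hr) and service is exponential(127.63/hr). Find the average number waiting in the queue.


ρ = 34.43/127.63 = 0.2698
Lq = ρ²/(1−ρ) = 0.07277/0.7302 = 0.09966

Final: 0.09966


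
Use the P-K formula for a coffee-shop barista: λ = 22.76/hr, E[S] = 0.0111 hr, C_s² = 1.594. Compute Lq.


ρ = λ·E[S] = 22.76·0.0111 = 0.2526
Lq = ρ²(1+C_s²)/(2(1−ρ)) = 0.06382·(1+1.594)/(2·0.7474)
= 0.06382·2.5940/1.4947 = 0.11076

Final: 0.11076


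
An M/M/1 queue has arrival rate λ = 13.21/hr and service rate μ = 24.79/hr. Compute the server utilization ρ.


ρ = λ/μ = 13.21/24.79 = 0.5329

Final: 0.5329


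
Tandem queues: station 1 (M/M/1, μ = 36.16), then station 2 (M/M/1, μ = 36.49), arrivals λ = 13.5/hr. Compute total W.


Each node sees arrival rate λ = 13.5/hr (tandem ⇒ throughput preserved).
W₁ = 1/(μ₁−λ) = 1/(36.16−13.5) = 0.04413 hr
W₂ = 1/(μ₂−λ) = 1/(36.49−13.5) = 0.04350 hr
W_total = W₁ + W₂ = 0.04413 + 0.04350 = 0.08763 hr

Final: 0.08763 hr


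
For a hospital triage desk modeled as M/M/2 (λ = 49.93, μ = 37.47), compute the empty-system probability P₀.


a = λ/μ = 49.93/37.47 = 1.3325; ρ = a/c = 0.6663
Σ_{k=0}^{1} a^k/k! (terms k=0..1) = 1.00000 + 1.33253 = 2.33253
Tail: a^2/(2!(1−ρ)) = 1.77564/(2·0.3337) = 2.66027
P₀ = 1/(2.33253 + 2.66027) = 1/4.99280 = 0.200288

Final: 0.200288


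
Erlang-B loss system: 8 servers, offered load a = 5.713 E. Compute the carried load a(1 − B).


B(8,5.713) = 0.106183 (Erlang-B)
Carried load = a(1 − B) = 5.713·(1 − 0.106183) = 5.713·0.893817 = 5.1064 E

Final: 5.1064 Erlangs


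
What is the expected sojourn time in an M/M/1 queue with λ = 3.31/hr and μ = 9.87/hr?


W = 1/(μ−λ) = 1/(9.87 − 3.31) = 1/6.56 = 0.1524 hr

Final: 0.1524 hr


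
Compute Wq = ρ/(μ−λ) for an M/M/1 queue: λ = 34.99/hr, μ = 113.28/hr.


ρ = 34.99/113.28 = 0.3089
Wq = ρ/(μ−λ) = 0.3089/(113.28 − 34.99) = 0.3089/78.29 = 0.003945 hr

Final: 0.003945 hr


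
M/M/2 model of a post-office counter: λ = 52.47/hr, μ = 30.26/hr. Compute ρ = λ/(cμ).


ρ = λ/(cμ) = 52.47/(2·30.26) = 52.47/60.52 = 0.8670

Final: 0.8670


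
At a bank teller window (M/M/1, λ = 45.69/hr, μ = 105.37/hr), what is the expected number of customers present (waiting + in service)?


ρ = λ/μ = 45.69/105.37 = 0.4336
L = ρ/(1−ρ) = 0.4336/(1 − 0.4336) = 0.4336/0.5664 = 0.7656

Final: 0.7656


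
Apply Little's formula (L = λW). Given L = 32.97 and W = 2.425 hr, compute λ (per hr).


λ = L/W = 32.97/2.425 = 13.5959 /hr

Final: 13.5959 /hr


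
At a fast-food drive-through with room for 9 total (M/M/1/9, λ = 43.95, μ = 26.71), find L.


ρ = 43.95/26.71 = 1.6455
L = ρ[1 − (K+1)ρ^K + Kρ^(K+1)] / [(1−ρ)(1−ρ^(K+1))]
Numerator: 1.6455·(1 − 10·88.422934 + 9·145.495618) = 701.342649
Denominator: (-0.6455)·(-144.495618) = 93.264862
L = 701.342649/93.264862 = 7.5199

Final: 7.5199


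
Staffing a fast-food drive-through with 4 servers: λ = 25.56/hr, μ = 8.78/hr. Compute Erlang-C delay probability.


a = λ/μ = 2.9112; ρ = a/4 = 0.7278
P₀ = 0.043003 (from M/M/c formula)
C(c,a) = [a^c/(c!(1−ρ))]·P₀ = [71.82330/(24·0.2722)]·0.043003
= 10.99387·0.043003 = 0.472765

Final: 0.472765


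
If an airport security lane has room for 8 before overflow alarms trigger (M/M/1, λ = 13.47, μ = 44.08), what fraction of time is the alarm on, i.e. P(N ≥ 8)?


ρ = 13.47/44.08 = 0.3056
P(N ≥ n) = ρ^n = 0.3056^8 = 0.00007603

Final: 0.00007603


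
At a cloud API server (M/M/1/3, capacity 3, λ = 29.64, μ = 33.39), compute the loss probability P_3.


ρ = λ/μ = 29.64/33.39 = 0.8877
P_K = (1−ρ)ρ^K/(1−ρ^(K+1)) = (0.1123·0.699496)/(1 − 0.620936)
= 0.078560/0.379064 = 0.207247

Final: 0.207247


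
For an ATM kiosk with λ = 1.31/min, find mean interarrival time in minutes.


Mean interarrival time = 1/λ = 1/1.31 minute = 0.76336 minute
In minutes: 0.76336 × 1 = 0.7634 min

Final: 0.7634 min


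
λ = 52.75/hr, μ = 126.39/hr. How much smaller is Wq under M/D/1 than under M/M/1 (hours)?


ρ = 52.75/126.39 = 0.4174
Wq(M/M/1) = ρ/(μ−λ) = 0.4174/73.64 = 0.005668 hr
Wq(M/D/1) = ρ/(2(μ−λ)) = 0.002834 hr
Savings = 0.005668 − 0.002834 = 0.002834 hr

Final: 0.002834 hr


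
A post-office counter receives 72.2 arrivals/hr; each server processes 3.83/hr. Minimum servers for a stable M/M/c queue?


Stability requires cμ > λ ⇔ c > λ/μ.
λ/μ = 72.2/3.83 = 18.8512
Minimum integer c = ⌊18.8512⌋ + 1 = 19
Check: 19·3.83 = 72.77 > 72.2, while 18·3.83 = 68.94 ≤ 72.2

Final: 19 servers


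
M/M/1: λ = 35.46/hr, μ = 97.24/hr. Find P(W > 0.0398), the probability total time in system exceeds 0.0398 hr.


W ~ Exponential(μ−λ) for M/M/1.
μ − λ = 97.24 − 35.46 = 61.7800
P(W > t) = e^{−(μ−λ)t} = e^{−2.4588} = 0.085534

Final: 0.085534


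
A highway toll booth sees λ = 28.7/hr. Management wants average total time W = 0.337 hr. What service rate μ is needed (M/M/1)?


W = 1/(μ−λ) ⇒ μ − λ = 1/W = 1/0.337 = 2.9674
μ = λ + 1/W = 28.7 + 2.9674 = 31.6674 per hr

Final: 31.6674 /hr


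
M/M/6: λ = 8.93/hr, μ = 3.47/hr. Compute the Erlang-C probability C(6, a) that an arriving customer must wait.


a = λ/μ = 2.5735; ρ = a/6 = 0.4289
P₀ = 0.075756 (from M/M/c formula)
C(c,a) = [a^c/(c!(1−ρ))]·P₀ = [290.49048/(720·0.5711)]·0.075756
= 0.70648·0.075756 = 0.053520

Final: 0.053520


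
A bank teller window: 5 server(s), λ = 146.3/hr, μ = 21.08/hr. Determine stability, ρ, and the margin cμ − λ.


Total capacity cμ = 5·21.08 = 105.40/hr
ρ = λ/(cμ) = 146.3/105.40 = 1.3880
Stable ⇔ ρ < 1: NO
Spare capacity = cμ − λ = 105.40 − 146.3 = -40.90/hr

Final: ρ = 1.3880; unstable; margin = -40.90/hr


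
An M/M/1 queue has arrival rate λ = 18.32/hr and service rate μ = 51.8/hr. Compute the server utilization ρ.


ρ = λ/μ = 18.32/51.8 = 0.3537

Final: 0.3537


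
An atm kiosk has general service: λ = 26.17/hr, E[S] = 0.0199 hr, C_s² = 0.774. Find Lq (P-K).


ρ = λ·E[S] = 26.17·0.0199 = 0.5208
Lq = ρ²(1+C_s²)/(2(1−ρ)) = 0.2712·(1+0.774)/(2·0.4792)
= 0.2712·1.7740/0.9584 = 0.50200

Final: 0.50200


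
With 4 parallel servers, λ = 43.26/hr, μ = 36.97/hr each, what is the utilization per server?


ρ = λ/(cμ) = 43.26/(4·36.97) = 43.26/147.88 = 0.2925

Final: 0.2925


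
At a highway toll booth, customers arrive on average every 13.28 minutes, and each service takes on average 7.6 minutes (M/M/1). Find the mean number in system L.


λ = 60/13.28 = 4.5181 /hr
μ = 60/7.6 = 7.8947 /hr
ρ = λ/μ = 4.5181/7.8947 = 0.5723
L = ρ/(1−ρ) = 0.5723/0.4277 = 1.3380

Final: 1.3380


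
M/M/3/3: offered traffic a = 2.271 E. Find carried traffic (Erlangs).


B(3,2.271) = 0.250210 (Erlang-B)
Carried load = a(1 − B) = 2.271·(1 − 0.250210) = 2.271·0.749790 = 1.7028 E

Final: 1.7028 Erlangs


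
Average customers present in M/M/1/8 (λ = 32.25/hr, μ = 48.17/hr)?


ρ = 32.25/48.17 = 0.6695
L = ρ[1 − (K+1)ρ^K + Kρ^(K+1)] / [(1−ρ)(1−ρ^(K+1))]
Numerator: 0.6695·(1 − 9·0.040367 + 8·0.027026) = 0.571023
Denominator: (0.3305)·(0.972974) = 0.321564
L = 0.571023/0.321564 = 1.7758

Final: 1.7758


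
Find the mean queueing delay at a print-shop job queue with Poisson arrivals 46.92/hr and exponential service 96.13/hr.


ρ = 46.92/96.13 = 0.4881
Wq = ρ/(μ−λ) = 0.4881/(96.13 − 46.92) = 0.4881/49.21 = 0.009918 hr

Final: 0.009918 hr


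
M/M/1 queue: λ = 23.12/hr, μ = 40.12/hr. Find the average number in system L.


ρ = λ/μ = 23.12/40.12 = 0.5763
L = ρ/(1−ρ) = 0.5763/(1 − 0.5763) = 0.5763/0.4237 = 1.3600

Final: 1.3600


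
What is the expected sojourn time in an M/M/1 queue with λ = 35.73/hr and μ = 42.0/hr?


W = 1/(μ−λ) = 1/(42.0 − 35.73) = 1/6.27 = 0.1595 hr

Final: 0.1595 hr


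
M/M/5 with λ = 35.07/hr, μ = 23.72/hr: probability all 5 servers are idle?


a = λ/μ = 35.07/23.72 = 1.4785; ρ = a/c = 0.2957
Σ_{k=0}^{4} a^k/k! (terms k=0..4) = 1.00000 + 1.47850 + 1.09298 + 0.53866 + 0.19910 = 4.30924
Tail: a^5/(5!(1−ρ)) = 7.06489/(120·0.7043) = 0.08359
P₀ = 1/(4.30924 + 0.08359) = 1/4.39283 = 0.227644

Final: 0.227644


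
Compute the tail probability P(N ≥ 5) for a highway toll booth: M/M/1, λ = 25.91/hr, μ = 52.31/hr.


ρ = 25.91/52.31 = 0.4953
P(N ≥ n) = ρ^n = 0.4953^5 = 0.029814

Final: 0.029814


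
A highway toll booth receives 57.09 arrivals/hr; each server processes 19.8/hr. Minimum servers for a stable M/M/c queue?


Stability requires cμ > λ ⇔ c > λ/μ.
λ/μ = 57.09/19.8 = 2.8833
Minimum integer c = ⌊2.8833⌋ + 1 = 3
Check: 3·19.8 = 59.40 > 57.09, while 2·19.8 = 39.60 ≤ 57.09

Final: 3 servers


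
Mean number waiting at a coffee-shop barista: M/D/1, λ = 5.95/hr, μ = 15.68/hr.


ρ = 5.95/15.68 = 0.3795
M/D/1: Lq = ρ²/(2(1−ρ)) = 0.1440/(2·0.6205) = 0.11602

Final: 0.11602


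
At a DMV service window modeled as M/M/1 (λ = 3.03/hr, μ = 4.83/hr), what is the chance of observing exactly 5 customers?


ρ = 3.03/4.83 = 0.6273
P_n = (1−ρ)·ρ^n = (1 − 0.6273)·0.6273^5 = 0.3727·0.097158 = 0.036208

Final: 0.036208


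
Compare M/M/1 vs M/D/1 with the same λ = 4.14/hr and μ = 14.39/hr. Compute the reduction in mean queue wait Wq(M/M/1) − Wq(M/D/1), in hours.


ρ = 4.14/14.39 = 0.2877
Wq(M/M/1) = ρ/(μ−λ) = 0.2877/10.25 = 0.02807 hr
Wq(M/D/1) = ρ/(2(μ−λ)) = 0.01403 hr
Savings = 0.02807 − 0.01403 = 0.01403 hr

Final: 0.01403 hr


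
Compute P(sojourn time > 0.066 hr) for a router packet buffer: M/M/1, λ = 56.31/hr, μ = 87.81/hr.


W ~ Exponential(μ−λ) for M/M/1.
μ − λ = 87.81 − 56.31 = 31.5000
P(W > t) = e^{−(μ−λ)t} = e^{−2.0790} = 0.125055

Final: 0.125055


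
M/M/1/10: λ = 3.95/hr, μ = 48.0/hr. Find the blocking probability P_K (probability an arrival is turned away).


ρ = λ/μ = 3.95/48.0 = 0.08229
P_K = (1−ρ)ρ^K/(1−ρ^(K+1)) = (0.9177·1.424e-11)/(1 − 1.172e-12)
= 1.307e-11/1.000000 = 1.307e-11

Final: 1.307e-11


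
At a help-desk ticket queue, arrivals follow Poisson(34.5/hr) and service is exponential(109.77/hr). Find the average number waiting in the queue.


ρ = 34.5/109.77 = 0.3143
Lq = ρ²/(1−ρ) = 0.09878/0.6857 = 0.1441

Final: 0.1441


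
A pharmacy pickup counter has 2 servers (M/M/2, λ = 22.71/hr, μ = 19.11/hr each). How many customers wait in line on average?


a = λ/μ = 1.1884; ρ = a/2 = 0.5942
P₀ = 0.254554
Lq = P₀·a^c·ρ / (c!·(1−ρ)²) = 0.254554·1.41225·0.5942/(2·0.16468)
= 0.64856

Final: 0.64856


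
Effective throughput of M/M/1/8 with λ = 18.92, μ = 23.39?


ρ = 0.8089; P_K = (1−ρ)ρ^8/(1−ρ^9) = 0.041124
λ_eff = λ(1 − P_K) = 18.92·(1 − 0.041124) = 18.92·0.958876 = 18.1419 /hr

Final: 18.1419 /hr


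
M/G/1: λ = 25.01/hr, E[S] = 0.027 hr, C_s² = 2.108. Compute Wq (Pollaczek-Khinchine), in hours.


ρ = λ·E[S] = 25.01·0.027 = 0.6753
E[S²] = E[S]²(1+C_s²) = 0.027²·(1+2.108) = 0.002266
Wq = λ·E[S²]/(2(1−ρ)) = 25.01·0.002266/(2·0.3247) = 0.08725 hr

Final: 0.08725 hr


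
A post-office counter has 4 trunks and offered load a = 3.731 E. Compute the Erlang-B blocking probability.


B(c,a) = (a^c/c!) / Σ_{k=0}^{c} a^k/k!
a^4/4! = 8.074019
Σ terms (k=0..4): 1.00000 + 3.73100 + 6.96018 + 8.65614 + 8.07402 = 28.421344
B = 8.074019/28.421344 = 0.284083

Final: 0.284083


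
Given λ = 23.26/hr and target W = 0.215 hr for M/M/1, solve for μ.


W = 1/(μ−λ) ⇒ μ − λ = 1/W = 1/0.215 = 4.6512
μ = λ + 1/W = 23.26 + 4.6512 = 27.9112 per hr

Final: 27.9112 /hr


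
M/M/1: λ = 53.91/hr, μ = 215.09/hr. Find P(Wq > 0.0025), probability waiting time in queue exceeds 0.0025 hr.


ρ = 53.91/215.09 = 0.2506
P(Wq > t) = ρ·e^{−(μ−λ)t} = 0.2506·e^{−0.4030}
= 0.2506·0.668346 = 0.167514

Final: 0.167514


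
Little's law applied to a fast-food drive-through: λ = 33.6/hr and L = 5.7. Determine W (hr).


W = L/λ = 5.7/33.6 = 0.1696 hr

Final: 0.1696 hr


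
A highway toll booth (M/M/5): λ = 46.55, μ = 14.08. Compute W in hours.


a = 3.3061; ρ = 0.6612; P₀ = 0.032800
Lq = P₀·a^c·ρ/(c!(1−ρ)²) = 0.62200
Wq = Lq/λ = 0.62200/46.55 = 0.01336 hr
W = Wq + 1/μ = 0.01336 + 0.07102 = 0.08438 hr

Final: 0.08438 hr


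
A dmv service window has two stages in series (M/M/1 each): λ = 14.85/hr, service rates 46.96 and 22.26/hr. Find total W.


Each node sees arrival rate λ = 14.85/hr (tandem ⇒ throughput preserved).
W₁ = 1/(μ₁−λ) = 1/(46.96−14.85) = 0.03114 hr
W₂ = 1/(μ₂−λ) = 1/(22.26−14.85) = 0.13495 hr
W_total = W₁ + W₂ = 0.03114 + 0.13495 = 0.16610 hr

Final: 0.16610 hr


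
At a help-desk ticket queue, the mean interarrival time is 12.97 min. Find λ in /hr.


λ = 1/(interarrival time) in consistent units.
1 hour = 60 min, so λ = 60/12.97 = 4.6261 per hour

Final: 4.6261 /hr


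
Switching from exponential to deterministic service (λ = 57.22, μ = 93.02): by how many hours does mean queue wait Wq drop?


ρ = 57.22/93.02 = 0.6151
Wq(M/M/1) = ρ/(μ−λ) = 0.6151/35.80 = 0.01718 hr
Wq(M/D/1) = ρ/(2(μ−λ)) = 0.008591 hr
Savings = 0.01718 − 0.008591 = 0.008591 hr

Final: 0.008591 hr


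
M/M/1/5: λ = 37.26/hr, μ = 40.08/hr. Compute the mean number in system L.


ρ = 37.26/40.08 = 0.9296
L = ρ[1 − (K+1)ρ^K + Kρ^(K+1)] / [(1−ρ)(1−ρ^(K+1))]
Numerator: 0.9296·(1 − 6·0.694346 + 5·0.645492) = 0.057067
Denominator: (0.07036)·(0.354508) = 0.024943
L = 0.057067/0.024943 = 2.2879

Final: 2.2879


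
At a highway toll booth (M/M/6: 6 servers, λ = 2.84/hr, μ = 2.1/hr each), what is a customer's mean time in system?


a = 1.3524; ρ = 0.2254; P₀ = 0.258590
Lq = P₀·a^c·ρ/(c!(1−ρ)²) = 0.0008254
Wq = Lq/λ = 0.0008254/2.84 = 0.0002906 hr
W = Wq + 1/μ = 0.0002906 + 0.47619 = 0.47648 hr

Final: 0.47648 hr


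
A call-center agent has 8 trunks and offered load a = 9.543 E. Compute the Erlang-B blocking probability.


B(c,a) = (a^c/c!) / Σ_{k=0}^{c} a^k/k!
a^8/8! = 1705.920810
Σ terms (k=0..8): 1.00000 + 9.54300 + 45.53442 + 144.84500 + 345.56397 + 659.54339 + 1049.00376 + 1430.09185 + 1705.92081 = 5391.046210
B = 1705.920810/5391.046210 = 0.316436

Final: 0.316436


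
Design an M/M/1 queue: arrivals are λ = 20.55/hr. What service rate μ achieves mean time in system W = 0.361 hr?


W = 1/(μ−λ) ⇒ μ − λ = 1/W = 1/0.361 = 2.7701
μ = λ + 1/W = 20.55 + 2.7701 = 23.3201 per hr

Final: 23.3201 /hr


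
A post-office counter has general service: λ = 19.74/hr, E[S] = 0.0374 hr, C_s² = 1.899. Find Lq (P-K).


ρ = λ·E[S] = 19.74·0.0374 = 0.7383
Lq = ρ²(1+C_s²)/(2(1−ρ)) = 0.5451·(1+1.899)/(2·0.2617)
= 0.5451·2.8990/0.5234 = 3.01865

Final: 3.01865


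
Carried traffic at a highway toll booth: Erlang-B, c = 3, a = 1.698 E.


B(3,1.698) = 0.164653 (Erlang-B)
Carried load = a(1 − B) = 1.698·(1 − 0.164653) = 1.698·0.835347 = 1.4184 E

Final: 1.4184 Erlangs


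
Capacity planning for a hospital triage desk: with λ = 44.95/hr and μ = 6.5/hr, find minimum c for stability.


Stability requires cμ > λ ⇔ c > λ/μ.
λ/μ = 44.95/6.5 = 6.9154
Minimum integer c = ⌊6.9154⌋ + 1 = 7
Check: 7·6.5 = 45.50 > 44.95, while 6·6.5 = 39.00 ≤ 44.95

Final: 7 servers
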